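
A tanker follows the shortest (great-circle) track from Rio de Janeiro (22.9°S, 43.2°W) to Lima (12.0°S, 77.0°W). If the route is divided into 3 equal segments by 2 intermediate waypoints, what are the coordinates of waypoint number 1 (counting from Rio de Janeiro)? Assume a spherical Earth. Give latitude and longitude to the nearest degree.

From cos δ = sin φ₁ sin φ₂ + cos φ₁ cos φ₂ cos Δλ, the central angle is δ ≈ 0.592 rad (33.9°).
Interpolate at f = 1/3 with slerp weights a = sin((1−f)δ)/sin δ ≈ 0.689, b = sin(fδ)/sin δ ≈ 0.351.
p = a·p₁ + b·p₂ ≈ (0.540, -0.769, -0.341); φ = arcsin(p_z) ≈ -19.95°, λ = atan2(p_y, p_x) ≈ -54.94°.

≈ (20°S, 55°W)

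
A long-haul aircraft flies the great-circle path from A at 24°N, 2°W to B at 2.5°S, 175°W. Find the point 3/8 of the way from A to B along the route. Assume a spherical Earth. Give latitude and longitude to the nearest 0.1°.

≈ 72.2°N, 64.9°W

From cos δ = sin φ₁ sin φ₂ + cos φ₁ cos φ₂ cos Δλ, the central angle is δ ≈ 2.748 rad (157.5°).
Interpolate at f = 3/8 with slerp weights a = sin((1−f)δ)/sin δ ≈ 2.581, b = sin(fδ)/sin δ ≈ 2.237.
p = a·p₁ + b·p₂ ≈ (0.130, -0.277, 0.952); φ = arcsin(p_z) ≈ 72.19°, λ = atan2(p_y, p_x) ≈ -64.95°.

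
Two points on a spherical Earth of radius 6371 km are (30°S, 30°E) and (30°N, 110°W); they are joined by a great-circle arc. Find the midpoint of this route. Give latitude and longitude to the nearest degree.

From cos δ = sin φ₁ sin φ₂ + cos φ₁ cos φ₂ cos Δλ, the central angle is δ ≈ 2.540 rad (145.5°).
Interpolate at f = 1/2 with slerp weights a = sin((1−f)δ)/sin δ ≈ 1.688, b = sin(fδ)/sin δ ≈ 1.688.
p = a·p₁ + b·p₂ ≈ (0.766, -0.643, 0.000); φ = arcsin(p_z) ≈ 0.00°, λ = atan2(p_y, p_x) ≈ -40.00°.

≈ (0°N, 40°W)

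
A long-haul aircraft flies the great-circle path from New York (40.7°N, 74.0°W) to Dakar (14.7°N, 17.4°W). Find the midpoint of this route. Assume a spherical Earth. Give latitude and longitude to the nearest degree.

Write both endpoints as unit vectors p₁, p₂ with components (cos φ cos λ, cos φ sin λ, sin φ).
The central angle between the endpoints is δ = arccos(p₁·p₂) ≈ 0.965 rad (55.3°).
Interpolate at f = 1/2 with slerp weights a = sin((1−f)δ)/sin δ ≈ 0.564, b = sin(fδ)/sin δ ≈ 0.564.
p = a·p₁ + b·p₂ ≈ (0.639, -0.575, 0.511); φ = arcsin(p_z) ≈ 30.75°, λ = atan2(p_y, p_x) ≈ -41.97°.

≈ (31°N, 42°W)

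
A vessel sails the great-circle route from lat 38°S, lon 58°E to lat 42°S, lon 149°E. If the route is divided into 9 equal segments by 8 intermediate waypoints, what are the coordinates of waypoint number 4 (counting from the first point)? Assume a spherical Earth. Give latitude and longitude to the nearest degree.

≈ lat 50°S, lon 96°E

Write both endpoints as unit vectors p₁, p₂ with components (cos φ cos λ, cos φ sin λ, sin φ).
The central angle between the endpoints is δ = arccos(p₁·p₂) ≈ 1.157 rad (66.3°).
Interpolate at f = 4/9 with slerp weights a = sin((1−f)δ)/sin δ ≈ 0.655, b = sin(fδ)/sin δ ≈ 0.537.
p = a·p₁ + b·p₂ ≈ (-0.069, 0.643, -0.763); φ = arcsin(p_z) ≈ -49.69°, λ = atan2(p_y, p_x) ≈ 96.11°.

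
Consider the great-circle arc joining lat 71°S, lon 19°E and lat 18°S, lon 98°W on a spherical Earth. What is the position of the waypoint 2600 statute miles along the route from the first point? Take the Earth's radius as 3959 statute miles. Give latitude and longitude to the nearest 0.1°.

The haversine formula gives a central angle δ ≈ 1.419 rad (81.3°) between the endpoints. The total great-circle distance is δ·R ≈ 1.419 × 3959 ≈ 5616 mi, so the target fraction is f = 2600/5616 ≈ 0.463.
Interpolate at f ≈ 0.463 with slerp weights a = sin((1−f)δ)/sin δ ≈ 0.698, b = sin(fδ)/sin δ ≈ 0.618.
p = a·p₁ + b·p₂ ≈ (0.133, -0.508, -0.851); φ = arcsin(p_z) ≈ -58.34°, λ = atan2(p_y, p_x) ≈ -75.30°.

≈ lat 58.3°S, lon 75.3°W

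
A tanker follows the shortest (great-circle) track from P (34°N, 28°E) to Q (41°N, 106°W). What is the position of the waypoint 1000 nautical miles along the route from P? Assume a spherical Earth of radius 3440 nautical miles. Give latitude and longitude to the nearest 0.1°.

Write both endpoints as unit vectors p₁, p₂ with components (cos φ cos λ, cos φ sin λ, sin φ).
The central angle between the endpoints is δ = arccos(p₁·p₂) ≈ 1.639 rad (93.9°). The total great-circle distance is δ·R ≈ 1.639 × 3440 ≈ 5637 nmi, so the target fraction is f = 1000/5637 ≈ 0.177.
Interpolate at f ≈ 0.177 with slerp weights a = sin((1−f)δ)/sin δ ≈ 0.978, b = sin(fδ)/sin δ ≈ 0.287.
p = a·p₁ + b·p₂ ≈ (0.656, 0.172, 0.735); φ = arcsin(p_z) ≈ 47.32°, λ = atan2(p_y, p_x) ≈ 14.70°.

≈ (47.3°N, 14.7°E)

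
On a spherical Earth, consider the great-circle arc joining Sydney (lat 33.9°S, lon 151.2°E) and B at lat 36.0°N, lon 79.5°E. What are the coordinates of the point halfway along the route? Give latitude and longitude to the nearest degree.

≈ lat 1°N, lon 116°E

From cos δ = sin φ₁ sin φ₂ + cos φ₁ cos φ₂ cos Δλ, the central angle is δ ≈ 1.688 rad (96.7°).
Interpolate at f = 1/2 with slerp weights a = sin((1−f)δ)/sin δ ≈ 0.752, b = sin(fδ)/sin δ ≈ 0.752.
p = a·p₁ + b·p₂ ≈ (-0.436, 0.899, 0.023); φ = arcsin(p_z) ≈ 1.30°, λ = atan2(p_y, p_x) ≈ 115.88°.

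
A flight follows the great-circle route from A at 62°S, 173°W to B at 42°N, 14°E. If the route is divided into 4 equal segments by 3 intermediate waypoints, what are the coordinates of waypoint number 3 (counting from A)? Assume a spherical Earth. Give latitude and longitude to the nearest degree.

≈ 2°N, 20°E

Write both endpoints as unit vectors p₁, p₂ with components (cos φ cos λ, cos φ sin λ, sin φ).
The central angle between the endpoints is δ = arccos(p₁·p₂) ≈ 2.785 rad (159.6°).
Interpolate at f = 3/4 with slerp weights a = sin((1−f)δ)/sin δ ≈ 1.837, b = sin(fδ)/sin δ ≈ 2.489.
p = a·p₁ + b·p₂ ≈ (0.939, 0.342, 0.043); φ = arcsin(p_z) ≈ 2.48°, λ = atan2(p_y, p_x) ≈ 20.04°.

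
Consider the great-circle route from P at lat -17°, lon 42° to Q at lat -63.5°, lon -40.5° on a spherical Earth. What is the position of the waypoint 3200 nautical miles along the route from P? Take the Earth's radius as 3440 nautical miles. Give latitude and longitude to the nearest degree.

Convert each endpoint to a unit vector on the sphere (x = cos φ cos λ, y = cos φ sin λ, z = sin φ).
The central angle between the endpoints is δ = arccos(p₁·p₂) ≈ 1.248 rad (71.5°). The total great-circle distance is δ·R ≈ 1.248 × 3440 ≈ 4293 nmi, so the target fraction is f = 3200/4293 ≈ 0.745.
Interpolate at f ≈ 0.745 with slerp weights a = sin((1−f)δ)/sin δ ≈ 0.329, b = sin(fδ)/sin δ ≈ 0.845.
p = a·p₁ + b·p₂ ≈ (0.521, -0.034, -0.853); φ = arcsin(p_z) ≈ -58.53°, λ = atan2(p_y, p_x) ≈ -3.76°.

≈ lat -59°, lon -4°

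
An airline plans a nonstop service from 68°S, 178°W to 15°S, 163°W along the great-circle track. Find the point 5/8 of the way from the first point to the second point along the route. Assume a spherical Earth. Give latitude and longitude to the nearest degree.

≈ 35°S, 166°W

Write both endpoints as unit vectors p₁, p₂ with components (cos φ cos λ, cos φ sin λ, sin φ).
The central angle between the endpoints is δ = arccos(p₁·p₂) ≈ 0.940 rad (53.9°).
Interpolate at f = 5/8 with slerp weights a = sin((1−f)δ)/sin δ ≈ 0.428, b = sin(fδ)/sin δ ≈ 0.686.
p = a·p₁ + b·p₂ ≈ (-0.794, -0.199, -0.574); φ = arcsin(p_z) ≈ -35.04°, λ = atan2(p_y, p_x) ≈ -165.90°.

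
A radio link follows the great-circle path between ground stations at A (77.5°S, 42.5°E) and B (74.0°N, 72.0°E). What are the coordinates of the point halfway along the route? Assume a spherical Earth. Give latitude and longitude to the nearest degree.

≈ (2°S, 59°E)

Convert each endpoint to a unit vector on the sphere (x = cos φ cos λ, y = cos φ sin λ, z = sin φ).
The central angle between the endpoints is δ = arccos(p₁·p₂) ≈ 2.661 rad (152.4°).
Interpolate at f = 1/2 with slerp weights a = sin((1−f)δ)/sin δ ≈ 2.099, b = sin(fδ)/sin δ ≈ 2.099.
p = a·p₁ + b·p₂ ≈ (0.514, 0.857, -0.032); φ = arcsin(p_z) ≈ -1.81°, λ = atan2(p_y, p_x) ≈ 59.06°.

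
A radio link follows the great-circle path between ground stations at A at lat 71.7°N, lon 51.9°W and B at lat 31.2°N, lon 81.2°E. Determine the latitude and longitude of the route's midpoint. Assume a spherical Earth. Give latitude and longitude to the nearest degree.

From cos δ = sin φ₁ sin φ₂ + cos φ₁ cos φ₂ cos Δλ, the central angle is δ ≈ 1.257 rad (72.0°).
Interpolate at f = 1/2 with slerp weights a = sin((1−f)δ)/sin δ ≈ 0.618, b = sin(fδ)/sin δ ≈ 0.618.
p = a·p₁ + b·p₂ ≈ (0.201, 0.370, 0.907); φ = arcsin(p_z) ≈ 65.12°, λ = atan2(p_y, p_x) ≈ 61.51°.

≈ lat 65°N, lon 62°E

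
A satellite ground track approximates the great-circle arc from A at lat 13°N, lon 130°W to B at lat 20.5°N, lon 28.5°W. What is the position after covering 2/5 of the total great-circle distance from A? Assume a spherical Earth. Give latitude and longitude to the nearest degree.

Convert each endpoint to a unit vector on the sphere (x = cos φ cos λ, y = cos φ sin λ, z = sin φ).
The central angle between the endpoints is δ = arccos(p₁·p₂) ≈ 1.674 rad (95.9°).
Interpolate at f = 2/5 with slerp weights a = sin((1−f)δ)/sin δ ≈ 0.848, b = sin(fδ)/sin δ ≈ 0.624.
p = a·p₁ + b·p₂ ≈ (-0.018, -0.912, 0.409); φ = arcsin(p_z) ≈ 24.17°, λ = atan2(p_y, p_x) ≈ -91.11°.

≈ lat 24°N, lon 91°W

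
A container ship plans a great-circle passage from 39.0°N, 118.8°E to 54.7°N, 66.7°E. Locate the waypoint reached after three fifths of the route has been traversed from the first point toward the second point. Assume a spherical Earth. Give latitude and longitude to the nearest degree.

The haversine formula gives a central angle δ ≈ 0.661 rad (37.9°) between the endpoints.
Interpolate at f = 3/5 with slerp weights a = sin((1−f)δ)/sin δ ≈ 0.426, b = sin(fδ)/sin δ ≈ 0.629.
p = a·p₁ + b·p₂ ≈ (-0.016, 0.624, 0.781); φ = arcsin(p_z) ≈ 51.39°, λ = atan2(p_y, p_x) ≈ 91.43°.

≈ 51°N, 91°E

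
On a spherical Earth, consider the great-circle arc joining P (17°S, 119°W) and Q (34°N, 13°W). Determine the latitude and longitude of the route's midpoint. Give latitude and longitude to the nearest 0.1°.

≈ (13.9°N, 71.4°W)

Write both endpoints as unit vectors p₁, p₂ with components (cos φ cos λ, cos φ sin λ, sin φ).
The central angle between the endpoints is δ = arccos(p₁·p₂) ≈ 1.963 rad (112.5°).
Interpolate at f = 1/2 with slerp weights a = sin((1−f)δ)/sin δ ≈ 0.899, b = sin(fδ)/sin δ ≈ 0.899.
p = a·p₁ + b·p₂ ≈ (0.310, -0.920, 0.240); φ = arcsin(p_z) ≈ 13.89°, λ = atan2(p_y, p_x) ≈ -71.40°.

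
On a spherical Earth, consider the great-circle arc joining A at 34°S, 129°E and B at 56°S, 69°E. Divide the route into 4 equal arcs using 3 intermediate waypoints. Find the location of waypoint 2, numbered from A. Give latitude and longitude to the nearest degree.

Write both endpoints as unit vectors p₁, p₂ with components (cos φ cos λ, cos φ sin λ, sin φ).
The central angle between the endpoints is δ = arccos(p₁·p₂) ≈ 0.802 rad (45.9°).
Interpolate at f = 2/4 with slerp weights a = sin((1−f)δ)/sin δ ≈ 0.543, b = sin(fδ)/sin δ ≈ 0.543.
p = a·p₁ + b·p₂ ≈ (-0.175, 0.633, -0.754); φ = arcsin(p_z) ≈ -48.93°, λ = atan2(p_y, p_x) ≈ 105.40°.

≈ 49°S, 105°E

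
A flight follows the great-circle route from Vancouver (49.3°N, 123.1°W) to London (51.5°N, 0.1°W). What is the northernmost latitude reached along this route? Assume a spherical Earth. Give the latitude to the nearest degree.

≈ 68°N

The great circle lies in the plane with unit normal n̂ = (p₁ × p₂)/|p₁ × p₂|.
Here n̂_z ≈ +0.367; the vertex latitude is φ_max = arccos|n̂_z| ≈ 68.5°.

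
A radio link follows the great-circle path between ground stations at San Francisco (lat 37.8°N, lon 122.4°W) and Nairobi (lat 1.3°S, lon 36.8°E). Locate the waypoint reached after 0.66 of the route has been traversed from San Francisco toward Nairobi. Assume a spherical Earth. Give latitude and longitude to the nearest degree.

≈ lat 40°N, lon 13°E

The haversine formula gives a central angle δ ≈ 2.422 rad (138.8°) between the endpoints.
Interpolate at f = 0.66 with slerp weights a = sin((1−f)δ)/sin δ ≈ 1.114, b = sin(fδ)/sin δ ≈ 1.517.
p = a·p₁ + b·p₂ ≈ (0.743, 0.166, 0.648); φ = arcsin(p_z) ≈ 40.40°, λ = atan2(p_y, p_x) ≈ 12.57°.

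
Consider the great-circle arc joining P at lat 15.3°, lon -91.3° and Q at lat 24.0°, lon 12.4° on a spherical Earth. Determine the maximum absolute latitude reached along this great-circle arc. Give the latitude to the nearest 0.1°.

≈ 30.6°

The great circle lies in the plane with unit normal n̂ = (p₁ × p₂)/|p₁ × p₂|.
Here n̂_z ≈ +0.861; the vertex latitude is φ_max = arccos|n̂_z| ≈ 30.6°.
Check via Clairaut: cos φ_max = |cos φ₁| · sin C = cos(15.3°)·sin(63.1°) ≈ 0.861, again giving ≈ 30.6°.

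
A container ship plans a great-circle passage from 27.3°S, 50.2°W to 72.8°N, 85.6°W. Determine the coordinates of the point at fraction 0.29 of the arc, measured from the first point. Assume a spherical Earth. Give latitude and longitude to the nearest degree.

Write both endpoints as unit vectors p₁, p₂ with components (cos φ cos λ, cos φ sin λ, sin φ).
The central angle between the endpoints is δ = arccos(p₁·p₂) ≈ 1.797 rad (102.9°).
Interpolate at f = 0.29 with slerp weights a = sin((1−f)δ)/sin δ ≈ 0.982, b = sin(fδ)/sin δ ≈ 0.511.
p = a·p₁ + b·p₂ ≈ (0.570, -0.821, 0.038); φ = arcsin(p_z) ≈ 2.16°, λ = atan2(p_y, p_x) ≈ -55.22°.

≈ 2°N, 55°W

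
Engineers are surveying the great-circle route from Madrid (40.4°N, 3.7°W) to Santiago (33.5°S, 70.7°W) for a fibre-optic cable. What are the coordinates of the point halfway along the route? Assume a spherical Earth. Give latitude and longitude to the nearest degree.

≈ (4°N, 39°W)

Convert each endpoint to a unit vector on the sphere (x = cos φ cos λ, y = cos φ sin λ, z = sin φ).
The central angle between the endpoints is δ = arccos(p₁·p₂) ≈ 1.681 rad (96.3°).
Interpolate at f = 1/2 with slerp weights a = sin((1−f)δ)/sin δ ≈ 0.749, b = sin(fδ)/sin δ ≈ 0.749.
p = a·p₁ + b·p₂ ≈ (0.776, -0.627, 0.072); φ = arcsin(p_z) ≈ 4.13°, λ = atan2(p_y, p_x) ≈ -38.92°.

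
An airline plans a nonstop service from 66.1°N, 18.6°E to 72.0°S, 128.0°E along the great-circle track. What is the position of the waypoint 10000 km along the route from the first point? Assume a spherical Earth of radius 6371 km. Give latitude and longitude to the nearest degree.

Write both endpoints as unit vectors p₁, p₂ with components (cos φ cos λ, cos φ sin λ, sin φ).
The central angle between the endpoints is δ = arccos(p₁·p₂) ≈ 2.717 rad (155.7°). The total great-circle distance is δ·R ≈ 2.717 × 6371 ≈ 17308 km, so the target fraction is f = 10000/17308 ≈ 0.578.
Interpolate at f ≈ 0.578 with slerp weights a = sin((1−f)δ)/sin δ ≈ 2.211, b = sin(fδ)/sin δ ≈ 2.426.
p = a·p₁ + b·p₂ ≈ (0.388, 0.877, -0.285); φ = arcsin(p_z) ≈ -16.58°, λ = atan2(p_y, p_x) ≈ 66.14°.

≈ 17°S, 66°E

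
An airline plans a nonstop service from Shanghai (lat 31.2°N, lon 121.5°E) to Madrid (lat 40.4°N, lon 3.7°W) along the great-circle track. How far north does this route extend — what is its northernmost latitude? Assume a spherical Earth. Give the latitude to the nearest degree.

≈ 58°N

The great circle lies in the plane with unit normal n̂ = (p₁ × p₂)/|p₁ × p₂|.
Here n̂_z ≈ -0.533; the vertex latitude is φ_max = arccos|n̂_z| ≈ 57.8°.
Check via Clairaut: cos φ_max = |cos φ₁| · sin C = cos(31.2°)·sin(38.5°) ≈ 0.533, again giving ≈ 57.8°.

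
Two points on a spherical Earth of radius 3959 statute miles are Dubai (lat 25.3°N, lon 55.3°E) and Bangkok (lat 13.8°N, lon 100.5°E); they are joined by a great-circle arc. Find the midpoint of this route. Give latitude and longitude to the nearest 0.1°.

Write both endpoints as unit vectors p₁, p₂ with components (cos φ cos λ, cos φ sin λ, sin φ).
The central angle between the endpoints is δ = arccos(p₁·p₂) ≈ 0.766 rad (43.9°).
Interpolate at f = 1/2 with slerp weights a = sin((1−f)δ)/sin δ ≈ 0.539, b = sin(fδ)/sin δ ≈ 0.539.
p = a·p₁ + b·p₂ ≈ (0.182, 0.915, 0.359); φ = arcsin(p_z) ≈ 21.04°, λ = atan2(p_y, p_x) ≈ 78.75°.

≈ lat 21.0°N, lon 78.8°E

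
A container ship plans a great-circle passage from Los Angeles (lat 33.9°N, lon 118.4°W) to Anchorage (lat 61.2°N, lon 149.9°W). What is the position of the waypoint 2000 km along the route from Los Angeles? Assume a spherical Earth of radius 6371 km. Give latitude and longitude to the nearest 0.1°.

≈ lat 49.4°N, lon 130.8°W

Convert each endpoint to a unit vector on the sphere (x = cos φ cos λ, y = cos φ sin λ, z = sin φ).
The central angle between the endpoints is δ = arccos(p₁·p₂) ≈ 0.592 rad (33.9°). The total great-circle distance is δ·R ≈ 0.592 × 6371 ≈ 3773 km, so the target fraction is f = 2000/3773 ≈ 0.530.
Interpolate at f ≈ 0.530 with slerp weights a = sin((1−f)δ)/sin δ ≈ 0.492, b = sin(fδ)/sin δ ≈ 0.553.
p = a·p₁ + b·p₂ ≈ (-0.425, -0.493, 0.759); φ = arcsin(p_z) ≈ 49.40°, λ = atan2(p_y, p_x) ≈ -130.75°.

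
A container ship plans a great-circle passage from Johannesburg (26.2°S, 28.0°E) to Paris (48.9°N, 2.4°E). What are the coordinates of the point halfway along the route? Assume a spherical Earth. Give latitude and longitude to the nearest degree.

Convert each endpoint to a unit vector on the sphere (x = cos φ cos λ, y = cos φ sin λ, z = sin φ).
The central angle between the endpoints is δ = arccos(p₁·p₂) ≈ 1.370 rad (78.5°).
Interpolate at f = 1/2 with slerp weights a = sin((1−f)δ)/sin δ ≈ 0.646, b = sin(fδ)/sin δ ≈ 0.646.
p = a·p₁ + b·p₂ ≈ (0.936, 0.290, 0.201); φ = arcsin(p_z) ≈ 11.62°, λ = atan2(p_y, p_x) ≈ 17.21°.

≈ (12°N, 17°E)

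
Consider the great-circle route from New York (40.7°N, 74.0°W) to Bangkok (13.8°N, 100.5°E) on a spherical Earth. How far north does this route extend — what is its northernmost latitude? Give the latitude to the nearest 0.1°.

≈ 85.0°N

The great circle lies in the plane with unit normal n̂ = (p₁ × p₂)/|p₁ × p₂|.
Here n̂_z ≈ +0.086; the vertex latitude is φ_max = arccos|n̂_z| ≈ 85.0°.
Check via Clairaut: cos φ_max = |cos φ₁| · sin C = cos(40.7°)·sin(6.5°) ≈ 0.086, again giving ≈ 85.0°.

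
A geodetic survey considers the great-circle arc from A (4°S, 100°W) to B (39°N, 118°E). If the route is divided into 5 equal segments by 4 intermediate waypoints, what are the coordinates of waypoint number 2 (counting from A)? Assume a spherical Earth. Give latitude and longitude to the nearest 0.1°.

≈ (34.7°N, 137.6°W)

The haversine formula gives a central angle δ ≈ 2.285 rad (130.9°) between the endpoints.
Interpolate at f = 2/5 with slerp weights a = sin((1−f)δ)/sin δ ≈ 1.297, b = sin(fδ)/sin δ ≈ 1.048.
p = a·p₁ + b·p₂ ≈ (-0.607, -0.555, 0.569); φ = arcsin(p_z) ≈ 34.67°, λ = atan2(p_y, p_x) ≈ -137.56°.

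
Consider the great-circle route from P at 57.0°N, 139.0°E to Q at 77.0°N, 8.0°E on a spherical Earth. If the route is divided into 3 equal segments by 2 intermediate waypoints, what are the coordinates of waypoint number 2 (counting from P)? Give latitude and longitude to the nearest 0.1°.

Convert each endpoint to a unit vector on the sphere (x = cos φ cos λ, y = cos φ sin λ, z = sin φ).
The central angle between the endpoints is δ = arccos(p₁·p₂) ≈ 0.742 rad (42.5°).
Interpolate at f = 2/3 with slerp weights a = sin((1−f)δ)/sin δ ≈ 0.362, b = sin(fδ)/sin δ ≈ 0.703.
p = a·p₁ + b·p₂ ≈ (0.008, 0.151, 0.988); φ = arcsin(p_z) ≈ 81.28°, λ = atan2(p_y, p_x) ≈ 87.14°.

≈ 81.3°N, 87.1°E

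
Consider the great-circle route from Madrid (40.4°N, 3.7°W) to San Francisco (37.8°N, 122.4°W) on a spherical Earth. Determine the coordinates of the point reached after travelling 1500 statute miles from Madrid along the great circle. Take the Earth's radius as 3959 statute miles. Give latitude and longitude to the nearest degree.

≈ (54°N, 29°W)

The haversine formula gives a central angle δ ≈ 1.462 rad (83.8°) between the endpoints. The total great-circle distance is δ·R ≈ 1.462 × 3959 ≈ 5789 mi, so the target fraction is f = 1500/5789 ≈ 0.259.
Interpolate at f ≈ 0.259 with slerp weights a = sin((1−f)δ)/sin δ ≈ 0.889, b = sin(fδ)/sin δ ≈ 0.372.
p = a·p₁ + b·p₂ ≈ (0.518, -0.292, 0.804); φ = arcsin(p_z) ≈ 53.52°, λ = atan2(p_y, p_x) ≈ -29.41°.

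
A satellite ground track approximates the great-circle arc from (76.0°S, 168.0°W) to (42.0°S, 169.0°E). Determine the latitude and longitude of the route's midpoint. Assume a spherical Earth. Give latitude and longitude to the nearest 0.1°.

≈ (59.4°S, 174.6°E)

Convert each endpoint to a unit vector on the sphere (x = cos φ cos λ, y = cos φ sin λ, z = sin φ).
The central angle between the endpoints is δ = arccos(p₁·p₂) ≈ 0.619 rad (35.4°).
Interpolate at f = 1/2 with slerp weights a = sin((1−f)δ)/sin δ ≈ 0.525, b = sin(fδ)/sin δ ≈ 0.525.
p = a·p₁ + b·p₂ ≈ (-0.507, 0.048, -0.861); φ = arcsin(p_z) ≈ -59.38°, λ = atan2(p_y, p_x) ≈ 174.59°.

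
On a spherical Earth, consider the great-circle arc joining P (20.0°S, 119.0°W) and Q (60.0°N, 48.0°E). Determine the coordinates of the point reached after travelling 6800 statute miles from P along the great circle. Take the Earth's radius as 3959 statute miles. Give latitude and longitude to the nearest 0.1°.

Write both endpoints as unit vectors p₁, p₂ with components (cos φ cos λ, cos φ sin λ, sin φ).
The central angle between the endpoints is δ = arccos(p₁·p₂) ≈ 2.425 rad (138.9°). The total great-circle distance is δ·R ≈ 2.425 × 3959 ≈ 9600 mi, so the target fraction is f = 6800/9600 ≈ 0.708.
Interpolate at f ≈ 0.708 with slerp weights a = sin((1−f)δ)/sin δ ≈ 0.989, b = sin(fδ)/sin δ ≈ 1.506.
p = a·p₁ + b·p₂ ≈ (0.053, -0.253, 0.966); φ = arcsin(p_z) ≈ 74.99°, λ = atan2(p_y, p_x) ≈ -78.15°.

≈ (75.0°N, 78.1°W)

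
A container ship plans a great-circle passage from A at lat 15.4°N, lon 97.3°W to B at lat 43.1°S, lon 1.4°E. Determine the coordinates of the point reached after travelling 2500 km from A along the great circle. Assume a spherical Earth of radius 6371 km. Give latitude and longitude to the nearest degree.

The haversine formula gives a central angle δ ≈ 1.863 rad (106.7°) between the endpoints. The total great-circle distance is δ·R ≈ 1.863 × 6371 ≈ 11868 km, so the target fraction is f = 2500/11868 ≈ 0.211.
Interpolate at f ≈ 0.211 with slerp weights a = sin((1−f)δ)/sin δ ≈ 1.039, b = sin(fδ)/sin δ ≈ 0.399.
p = a·p₁ + b·p₂ ≈ (0.164, -0.986, 0.003); φ = arcsin(p_z) ≈ 0.18°, λ = atan2(p_y, p_x) ≈ -80.55°.

≈ lat 0°N, lon 81°W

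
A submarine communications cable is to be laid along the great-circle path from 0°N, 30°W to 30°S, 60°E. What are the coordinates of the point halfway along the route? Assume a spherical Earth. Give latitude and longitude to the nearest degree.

≈ 21°S, 11°E

From cos δ = sin φ₁ sin φ₂ + cos φ₁ cos φ₂ cos Δλ, the central angle is δ ≈ 1.571 rad (90.0°).
Interpolate at f = 1/2 with slerp weights a = sin((1−f)δ)/sin δ ≈ 0.707, b = sin(fδ)/sin δ ≈ 0.707.
p = a·p₁ + b·p₂ ≈ (0.919, 0.177, -0.354); φ = arcsin(p_z) ≈ -20.70°, λ = atan2(p_y, p_x) ≈ 10.89°.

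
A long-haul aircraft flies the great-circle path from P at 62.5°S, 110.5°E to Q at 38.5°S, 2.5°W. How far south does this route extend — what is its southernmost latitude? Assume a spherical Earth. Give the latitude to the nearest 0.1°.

The great circle lies in the plane with unit normal n̂ = (p₁ × p₂)/|p₁ × p₂|.
Here n̂_z ≈ -0.365; the vertex latitude is φ_max = arccos|n̂_z| ≈ 68.6°.
Check via Clairaut: cos φ_max = |cos φ₁| · sin C = cos(62.5°)·sin(127.8°) ≈ 0.365, again giving ≈ 68.6°.

≈ 68.6°S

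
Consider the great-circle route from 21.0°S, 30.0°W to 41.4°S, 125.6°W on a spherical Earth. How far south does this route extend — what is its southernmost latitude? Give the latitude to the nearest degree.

≈ 45°S

The great circle lies in the plane with unit normal n̂ = (p₁ × p₂)/|p₁ × p₂|.
Here n̂_z ≈ -0.707; the vertex latitude is φ_max = arccos|n̂_z| ≈ 45.0°.
Check via Clairaut: cos φ_max = |cos φ₁| · sin C = cos(21.0°)·sin(130.8°) ≈ 0.707, again giving ≈ 45.0°.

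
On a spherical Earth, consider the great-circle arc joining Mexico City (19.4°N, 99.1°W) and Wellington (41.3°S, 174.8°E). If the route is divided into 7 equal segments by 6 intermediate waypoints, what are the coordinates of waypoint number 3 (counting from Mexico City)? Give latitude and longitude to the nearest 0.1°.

≈ 9.9°S, 130.7°W

From cos δ = sin φ₁ sin φ₂ + cos φ₁ cos φ₂ cos Δλ, the central angle is δ ≈ 1.743 rad (99.8°).
Interpolate at f = 3/7 with slerp weights a = sin((1−f)δ)/sin δ ≈ 0.852, b = sin(fδ)/sin δ ≈ 0.689.
p = a·p₁ + b·p₂ ≈ (-0.643, -0.746, -0.172); φ = arcsin(p_z) ≈ -9.91°, λ = atan2(p_y, p_x) ≈ -130.74°.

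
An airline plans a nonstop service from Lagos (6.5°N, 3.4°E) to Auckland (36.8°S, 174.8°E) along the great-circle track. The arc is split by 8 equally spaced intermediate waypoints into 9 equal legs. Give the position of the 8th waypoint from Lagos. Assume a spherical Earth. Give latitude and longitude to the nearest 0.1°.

≈ 52.4°S, 167.1°E

Convert each endpoint to a unit vector on the sphere (x = cos φ cos λ, y = cos φ sin λ, z = sin φ).
The central angle between the endpoints is δ = arccos(p₁·p₂) ≈ 2.595 rad (148.7°).
Interpolate at f = 8/9 with slerp weights a = sin((1−f)δ)/sin δ ≈ 0.547, b = sin(fδ)/sin δ ≈ 1.426.
p = a·p₁ + b·p₂ ≈ (-0.595, 0.136, -0.792); φ = arcsin(p_z) ≈ -52.42°, λ = atan2(p_y, p_x) ≈ 167.14°.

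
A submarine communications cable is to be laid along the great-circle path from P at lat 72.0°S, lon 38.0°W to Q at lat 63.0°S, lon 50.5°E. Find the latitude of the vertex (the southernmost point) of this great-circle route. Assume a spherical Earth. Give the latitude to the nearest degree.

≈ 75°S

The great circle lies in the plane with unit normal n̂ = (p₁ × p₂)/|p₁ × p₂|.
Here n̂_z ≈ +0.267; the vertex latitude is φ_max = arccos|n̂_z| ≈ 74.5°.
Check via Clairaut: cos φ_max = |cos φ₁| · sin C = cos(72.0°)·sin(120.2°) ≈ 0.267, again giving ≈ 74.5°.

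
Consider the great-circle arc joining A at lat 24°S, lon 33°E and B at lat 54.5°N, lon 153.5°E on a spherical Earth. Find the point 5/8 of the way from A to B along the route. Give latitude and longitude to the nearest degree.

≈ lat 39°N, lon 85°E

From cos δ = sin φ₁ sin φ₂ + cos φ₁ cos φ₂ cos Δλ, the central angle is δ ≈ 2.215 rad (126.9°).
Interpolate at f = 5/8 with slerp weights a = sin((1−f)δ)/sin δ ≈ 0.923, b = sin(fδ)/sin δ ≈ 1.229.
p = a·p₁ + b·p₂ ≈ (0.069, 0.778, 0.625); φ = arcsin(p_z) ≈ 38.67°, λ = atan2(p_y, p_x) ≈ 84.95°.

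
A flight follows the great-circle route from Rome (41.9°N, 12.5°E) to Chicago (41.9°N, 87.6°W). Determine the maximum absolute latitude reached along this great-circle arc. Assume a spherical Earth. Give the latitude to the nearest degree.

≈ 54°N

The great circle lies in the plane with unit normal n̂ = (p₁ × p₂)/|p₁ × p₂|.
Here n̂_z ≈ -0.582; the vertex latitude is φ_max = arccos|n̂_z| ≈ 54.4°.
Check via Clairaut: cos φ_max = |cos φ₁| · sin C = cos(41.9°)·sin(51.4°) ≈ 0.582, again giving ≈ 54.4°.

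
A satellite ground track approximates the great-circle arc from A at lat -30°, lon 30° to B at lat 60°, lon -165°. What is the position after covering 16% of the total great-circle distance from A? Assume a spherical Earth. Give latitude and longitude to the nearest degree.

Write both endpoints as unit vectors p₁, p₂ with components (cos φ cos λ, cos φ sin λ, sin φ).
The central angle between the endpoints is δ = arccos(p₁·p₂) ≈ 2.589 rad (148.4°).
Interpolate at f = 0.16 with slerp weights a = sin((1−f)δ)/sin δ ≈ 1.568, b = sin(fδ)/sin δ ≈ 0.767.
p = a·p₁ + b·p₂ ≈ (0.806, 0.580, -0.120); φ = arcsin(p_z) ≈ -6.88°, λ = atan2(p_y, p_x) ≈ 35.74°.

≈ lat -7°, lon 36°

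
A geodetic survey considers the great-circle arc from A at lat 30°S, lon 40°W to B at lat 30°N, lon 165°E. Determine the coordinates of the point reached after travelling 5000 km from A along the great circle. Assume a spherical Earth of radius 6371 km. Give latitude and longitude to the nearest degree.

≈ lat 17°S, lon 87°W

Convert each endpoint to a unit vector on the sphere (x = cos φ cos λ, y = cos φ sin λ, z = sin φ).
The central angle between the endpoints is δ = arccos(p₁·p₂) ≈ 2.764 rad (158.4°). The total great-circle distance is δ·R ≈ 2.764 × 6371 ≈ 17612 km, so the target fraction is f = 5000/17612 ≈ 0.284.
Interpolate at f ≈ 0.284 with slerp weights a = sin((1−f)δ)/sin δ ≈ 2.492, b = sin(fδ)/sin δ ≈ 1.919.
p = a·p₁ + b·p₂ ≈ (0.048, -0.957, -0.286); φ = arcsin(p_z) ≈ -16.64°, λ = atan2(p_y, p_x) ≈ -87.15°.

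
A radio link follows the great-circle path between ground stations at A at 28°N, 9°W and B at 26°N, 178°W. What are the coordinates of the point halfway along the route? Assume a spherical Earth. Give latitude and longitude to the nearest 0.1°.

Write both endpoints as unit vectors p₁, p₂ with components (cos φ cos λ, cos φ sin λ, sin φ).
The central angle between the endpoints is δ = arccos(p₁·p₂) ≈ 2.181 rad (125.0°).
Interpolate at f = 1/2 with slerp weights a = sin((1−f)δ)/sin δ ≈ 1.082, b = sin(fδ)/sin δ ≈ 1.082.
p = a·p₁ + b·p₂ ≈ (-0.028, -0.183, 0.983); φ = arcsin(p_z) ≈ 79.30°, λ = atan2(p_y, p_x) ≈ -98.78°.

≈ 79.3°N, 98.8°W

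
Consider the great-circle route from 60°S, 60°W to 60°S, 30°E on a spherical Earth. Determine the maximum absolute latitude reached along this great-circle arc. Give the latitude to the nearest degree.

The great circle lies in the plane with unit normal n̂ = (p₁ × p₂)/|p₁ × p₂|.
Here n̂_z ≈ +0.378; the vertex latitude is φ_max = arccos|n̂_z| ≈ 67.8°.

≈ 68°S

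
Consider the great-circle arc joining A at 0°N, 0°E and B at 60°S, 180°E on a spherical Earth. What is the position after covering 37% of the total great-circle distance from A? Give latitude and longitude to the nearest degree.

≈ 44°S, 0°E

The haversine formula gives a central angle δ ≈ 2.094 rad (120.0°) between the endpoints.
Interpolate at f = 0.37 with slerp weights a = sin((1−f)δ)/sin δ ≈ 1.118, b = sin(fδ)/sin δ ≈ 0.808.
p = a·p₁ + b·p₂ ≈ (0.714, 0.000, -0.700); φ = arcsin(p_z) ≈ -44.40°, λ = atan2(p_y, p_x) ≈ 0.00°.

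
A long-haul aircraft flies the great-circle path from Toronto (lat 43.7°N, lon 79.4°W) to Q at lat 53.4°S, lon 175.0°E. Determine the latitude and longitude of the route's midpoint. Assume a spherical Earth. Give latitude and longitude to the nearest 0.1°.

From cos δ = sin φ₁ sin φ₂ + cos φ₁ cos φ₂ cos Δλ, the central angle is δ ≈ 2.306 rad (132.1°).
Interpolate at f = 1/2 with slerp weights a = sin((1−f)δ)/sin δ ≈ 1.232, b = sin(fδ)/sin δ ≈ 1.232.
p = a·p₁ + b·p₂ ≈ (-0.568, -0.811, -0.138); φ = arcsin(p_z) ≈ -7.93°, λ = atan2(p_y, p_x) ≈ -124.99°.

≈ lat 7.9°S, lon 125.0°W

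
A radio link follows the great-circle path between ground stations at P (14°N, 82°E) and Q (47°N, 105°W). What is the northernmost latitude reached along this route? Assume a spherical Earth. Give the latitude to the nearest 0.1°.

The great circle lies in the plane with unit normal n̂ = (p₁ × p₂)/|p₁ × p₂|.
Here n̂_z ≈ +0.092; the vertex latitude is φ_max = arccos|n̂_z| ≈ 84.7°.
Check via Clairaut: cos φ_max = |cos φ₁| · sin C = cos(14.0°)·sin(5.4°) ≈ 0.092, again giving ≈ 84.7°.

≈ 84.7°N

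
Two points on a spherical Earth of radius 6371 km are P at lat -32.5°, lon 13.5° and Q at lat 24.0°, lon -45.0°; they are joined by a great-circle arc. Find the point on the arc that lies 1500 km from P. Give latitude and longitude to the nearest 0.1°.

Convert each endpoint to a unit vector on the sphere (x = cos φ cos λ, y = cos φ sin λ, z = sin φ).
The central angle between the endpoints is δ = arccos(p₁·p₂) ≈ 1.386 rad (79.4°). The total great-circle distance is δ·R ≈ 1.386 × 6371 ≈ 8828 km, so the target fraction is f = 1500/8828 ≈ 0.170.
Interpolate at f ≈ 0.170 with slerp weights a = sin((1−f)δ)/sin δ ≈ 0.929, b = sin(fδ)/sin δ ≈ 0.237.
p = a·p₁ + b·p₂ ≈ (0.915, 0.030, -0.402); φ = arcsin(p_z) ≈ -23.73°, λ = atan2(p_y, p_x) ≈ 1.85°.

≈ lat -23.7°, lon 1.8°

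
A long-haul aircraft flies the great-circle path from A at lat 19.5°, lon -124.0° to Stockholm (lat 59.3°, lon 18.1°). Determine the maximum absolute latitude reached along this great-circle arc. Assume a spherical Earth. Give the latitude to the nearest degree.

≈ 73°

The great circle lies in the plane with unit normal n̂ = (p₁ × p₂)/|p₁ × p₂|.
Here n̂_z ≈ +0.297; the vertex latitude is φ_max = arccos|n̂_z| ≈ 72.7°.
Check via Clairaut: cos φ_max = |cos φ₁| · sin C = cos(19.5°)·sin(18.4°) ≈ 0.297, again giving ≈ 72.7°.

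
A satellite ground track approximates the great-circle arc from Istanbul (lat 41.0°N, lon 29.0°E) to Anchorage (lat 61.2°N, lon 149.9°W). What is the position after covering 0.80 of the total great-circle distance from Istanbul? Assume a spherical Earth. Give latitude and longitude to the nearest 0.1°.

The haversine formula gives a central angle δ ≈ 1.358 rad (77.8°) between the endpoints.
Interpolate at f = 0.80 with slerp weights a = sin((1−f)δ)/sin δ ≈ 0.274, b = sin(fδ)/sin δ ≈ 0.905.
p = a·p₁ + b·p₂ ≈ (-0.196, -0.118, 0.973); φ = arcsin(p_z) ≈ 76.76°, λ = atan2(p_y, p_x) ≈ -148.91°.

≈ lat 76.8°N, lon 148.9°W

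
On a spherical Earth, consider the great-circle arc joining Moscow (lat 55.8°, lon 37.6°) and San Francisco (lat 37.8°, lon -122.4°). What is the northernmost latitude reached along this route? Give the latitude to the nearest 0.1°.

≈ 81.2°

The great circle lies in the plane with unit normal n̂ = (p₁ × p₂)/|p₁ × p₂|.
Here n̂_z ≈ -0.153; the vertex latitude is φ_max = arccos|n̂_z| ≈ 81.2°.
Check via Clairaut: cos φ_max = |cos φ₁| · sin C = cos(55.8°)·sin(15.7°) ≈ 0.153, again giving ≈ 81.2°.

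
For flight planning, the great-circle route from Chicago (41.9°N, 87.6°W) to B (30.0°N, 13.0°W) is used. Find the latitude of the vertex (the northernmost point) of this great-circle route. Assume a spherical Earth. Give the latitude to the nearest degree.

≈ 44°N

The great circle lies in the plane with unit normal n̂ = (p₁ × p₂)/|p₁ × p₂|.
Here n̂_z ≈ +0.720; the vertex latitude is φ_max = arccos|n̂_z| ≈ 43.9°.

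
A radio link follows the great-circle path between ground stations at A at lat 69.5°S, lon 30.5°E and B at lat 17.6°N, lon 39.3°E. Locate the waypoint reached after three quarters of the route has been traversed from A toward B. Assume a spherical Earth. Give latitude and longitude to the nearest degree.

≈ lat 4°S, lon 38°E

Write both endpoints as unit vectors p₁, p₂ with components (cos φ cos λ, cos φ sin λ, sin φ).
The central angle between the endpoints is δ = arccos(p₁·p₂) ≈ 1.524 rad (87.3°).
Interpolate at f = 3/4 with slerp weights a = sin((1−f)δ)/sin δ ≈ 0.372, b = sin(fδ)/sin δ ≈ 0.911.
p = a·p₁ + b·p₂ ≈ (0.784, 0.616, -0.073); φ = arcsin(p_z) ≈ -4.20°, λ = atan2(p_y, p_x) ≈ 38.15°.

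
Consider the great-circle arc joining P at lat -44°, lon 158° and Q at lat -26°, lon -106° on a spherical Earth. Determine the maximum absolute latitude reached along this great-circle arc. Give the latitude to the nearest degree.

≈ -49°

The great circle lies in the plane with unit normal n̂ = (p₁ × p₂)/|p₁ × p₂|.
Here n̂_z ≈ +0.662; the vertex latitude is φ_max = arccos|n̂_z| ≈ 48.6°.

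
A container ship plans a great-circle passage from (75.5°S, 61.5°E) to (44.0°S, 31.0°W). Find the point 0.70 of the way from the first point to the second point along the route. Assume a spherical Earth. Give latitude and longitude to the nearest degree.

≈ (57°S, 22°W)

Convert each endpoint to a unit vector on the sphere (x = cos φ cos λ, y = cos φ sin λ, z = sin φ).
The central angle between the endpoints is δ = arccos(p₁·p₂) ≈ 0.844 rad (48.3°).
Interpolate at f = 0.70 with slerp weights a = sin((1−f)δ)/sin δ ≈ 0.335, b = sin(fδ)/sin δ ≈ 0.745.
p = a·p₁ + b·p₂ ≈ (0.500, -0.202, -0.842); φ = arcsin(p_z) ≈ -57.38°, λ = atan2(p_y, p_x) ≈ -22.05°.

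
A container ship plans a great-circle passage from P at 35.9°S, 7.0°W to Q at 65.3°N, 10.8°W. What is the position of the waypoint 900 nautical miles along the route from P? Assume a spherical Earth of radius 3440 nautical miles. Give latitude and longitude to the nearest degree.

Write both endpoints as unit vectors p₁, p₂ with components (cos φ cos λ, cos φ sin λ, sin φ).
The central angle between the endpoints is δ = arccos(p₁·p₂) ≈ 1.767 rad (101.2°). The total great-circle distance is δ·R ≈ 1.767 × 3440 ≈ 6079 nmi, so the target fraction is f = 900/6079 ≈ 0.148.
Interpolate at f ≈ 0.148 with slerp weights a = sin((1−f)δ)/sin δ ≈ 1.017, b = sin(fδ)/sin δ ≈ 0.264.
p = a·p₁ + b·p₂ ≈ (0.926, -0.121, -0.357); φ = arcsin(p_z) ≈ -20.91°, λ = atan2(p_y, p_x) ≈ -7.45°.

≈ 21°S, 7°W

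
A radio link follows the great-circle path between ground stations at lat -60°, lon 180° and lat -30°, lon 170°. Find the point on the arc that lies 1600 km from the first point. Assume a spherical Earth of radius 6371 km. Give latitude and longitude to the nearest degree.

≈ lat -46°, lon 174°

Convert each endpoint to a unit vector on the sphere (x = cos φ cos λ, y = cos φ sin λ, z = sin φ).
The central angle between the endpoints is δ = arccos(p₁·p₂) ≈ 0.537 rad (30.7°). The total great-circle distance is δ·R ≈ 0.537 × 6371 ≈ 3419 km, so the target fraction is f = 1600/3419 ≈ 0.468.
Interpolate at f ≈ 0.468 with slerp weights a = sin((1−f)δ)/sin δ ≈ 0.551, b = sin(fδ)/sin δ ≈ 0.486.
p = a·p₁ + b·p₂ ≈ (-0.690, 0.073, -0.720); φ = arcsin(p_z) ≈ -46.06°, λ = atan2(p_y, p_x) ≈ 173.95°.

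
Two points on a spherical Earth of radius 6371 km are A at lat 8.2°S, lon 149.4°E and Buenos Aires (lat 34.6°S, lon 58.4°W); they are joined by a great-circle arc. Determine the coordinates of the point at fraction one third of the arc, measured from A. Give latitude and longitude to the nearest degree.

≈ lat 44°S, lon 178°E

Write both endpoints as unit vectors p₁, p₂ with components (cos φ cos λ, cos φ sin λ, sin φ).
The central angle between the endpoints is δ = arccos(p₁·p₂) ≈ 2.265 rad (129.8°).
Interpolate at f = 1/3 with slerp weights a = sin((1−f)δ)/sin δ ≈ 1.299, b = sin(fδ)/sin δ ≈ 0.892.
p = a·p₁ + b·p₂ ≈ (-0.722, 0.029, -0.691); φ = arcsin(p_z) ≈ -43.75°, λ = atan2(p_y, p_x) ≈ 177.68°.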